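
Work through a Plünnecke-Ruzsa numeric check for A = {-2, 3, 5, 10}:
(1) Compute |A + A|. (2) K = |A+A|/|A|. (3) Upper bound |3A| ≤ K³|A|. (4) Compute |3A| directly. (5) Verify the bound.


|A| = 4.
Step 1: Compute A + A by enumerating all 16 pairs.
A + A = {-4, 1, 3, 6, 8, 10, 13, 15, 20}, so |A + A| = 9.
Step 2: Doubling constant K = |A + A|/|A| = 9/4 = 9/4 ≈ 2.2500.
Step 3: Plünnecke-Ruzsa gives |3A| ≤ K³·|A| = (2.2500)³ · 4 ≈ 45.5625.
Step 4: Compute 3A = A + A + A directly by enumerating all triples (a,b,c) ∈ A³; |3A| = 16.
Step 5: Check 16 ≤ 45.5625? Yes ✓.

K = 9/4, Plünnecke-Ruzsa bound K³|A| ≈ 45.5625, |3A| = 16, inequality holds.


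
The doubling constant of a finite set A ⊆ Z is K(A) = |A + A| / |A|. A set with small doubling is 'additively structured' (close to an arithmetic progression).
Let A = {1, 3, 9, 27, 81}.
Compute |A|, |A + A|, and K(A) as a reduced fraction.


|A| = 5.
Compute A + A by enumerating all 25 pairs.
A + A = {2, 4, 6, 10, 12, 18, 28, 30, 36, 54, 82, 84, 90, 108, 162}, so |A + A| = 15.
K = |A + A| / |A| = 15/5 = 3/1 ≈ 3.0000.
Reference: AP of size 5 gives K = 9/5 ≈ 1.8000; a fully generic set of size 5 gives K ≈ 3.0000.

|A| = 5, |A + A| = 15, K = 15/5 = 3/1.


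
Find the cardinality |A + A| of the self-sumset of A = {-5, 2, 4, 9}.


A + A = {a + a' : a, a' ∈ A}; |A| = 4.
General bounds: 2|A| - 1 ≤ |A + A| ≤ |A|(|A|+1)/2, i.e. 7 ≤ |A + A| ≤ 10.
Lower bound 2|A|-1 is attained iff A is an arithmetic progression.
Enumerate sums a + a' for a ≤ a' (symmetric, so this suffices):
a = -5: -5+-5=-10, -5+2=-3, -5+4=-1, -5+9=4
a = 2: 2+2=4, 2+4=6, 2+9=11
a = 4: 4+4=8, 4+9=13
a = 9: 9+9=18
Distinct sums: {-10, -3, -1, 4, 6, 8, 11, 13, 18}
|A + A| = 9

|A + A| = 9


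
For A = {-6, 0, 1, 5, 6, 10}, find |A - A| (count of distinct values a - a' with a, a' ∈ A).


A - A = {a - a' : a, a' ∈ A}; |A| = 6.
Bounds: 2|A|-1 ≤ |A - A| ≤ |A|² - |A| + 1, i.e. 11 ≤ |A - A| ≤ 31.
Note: 0 ∈ A - A always (from a - a). The set is symmetric: if d ∈ A - A then -d ∈ A - A.
Enumerate nonzero differences d = a - a' with a > a' (then include -d):
Positive differences: {1, 4, 5, 6, 7, 9, 10, 11, 12, 16}
Full difference set: {0} ∪ (positive diffs) ∪ (negative diffs).
|A - A| = 1 + 2·10 = 21 (matches direct enumeration: 21).

|A - A| = 21


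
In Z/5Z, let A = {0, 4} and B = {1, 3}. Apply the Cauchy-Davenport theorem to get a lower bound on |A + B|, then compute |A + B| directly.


Cauchy-Davenport: |A + B| ≥ min(p, |A| + |B| - 1) for A, B nonempty in Z/pZ.
|A| = 2, |B| = 2, p = 5.
CD lower bound = min(5, 2 + 2 - 1) = min(5, 3) = 3.
Compute A + B mod 5 directly:
a = 0: 0+1=1, 0+3=3
a = 4: 4+1=0, 4+3=2
A + B = {0, 1, 2, 3}, so |A + B| = 4.
Verify: 4 ≥ 3? Yes ✓.

CD lower bound = 3, actual |A + B| = 4.


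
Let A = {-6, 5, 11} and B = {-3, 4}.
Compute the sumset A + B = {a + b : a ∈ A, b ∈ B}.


A + B = {a + b : a ∈ A, b ∈ B}.
Enumerate all |A|·|B| = 3·2 = 6 pairs (a, b) and collect distinct sums.
a = -6: -6+-3=-9, -6+4=-2
a = 5: 5+-3=2, 5+4=9
a = 11: 11+-3=8, 11+4=15
Collecting distinct sums: A + B = {-9, -2, 2, 8, 9, 15}
|A + B| = 6

A + B = {-9, -2, 2, 8, 9, 15}


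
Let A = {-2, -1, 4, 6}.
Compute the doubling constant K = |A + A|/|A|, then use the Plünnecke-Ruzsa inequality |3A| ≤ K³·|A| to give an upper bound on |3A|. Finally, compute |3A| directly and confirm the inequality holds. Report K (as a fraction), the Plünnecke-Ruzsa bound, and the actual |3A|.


|A| = 4.
Step 1: Compute A + A by enumerating all 16 pairs.
A + A = {-4, -3, -2, 2, 3, 4, 5, 8, 10, 12}, so |A + A| = 10.
Step 2: Doubling constant K = |A + A|/|A| = 10/4 = 10/4 ≈ 2.5000.
Step 3: Plünnecke-Ruzsa gives |3A| ≤ K³·|A| = (2.5000)³ · 4 ≈ 62.5000.
Step 4: Compute 3A = A + A + A directly by enumerating all triples (a,b,c) ∈ A³; |3A| = 19.
Step 5: Check 19 ≤ 62.5000? Yes ✓.

K = 10/4, Plünnecke-Ruzsa bound K³|A| ≈ 62.5000, |3A| = 19, inequality holds.


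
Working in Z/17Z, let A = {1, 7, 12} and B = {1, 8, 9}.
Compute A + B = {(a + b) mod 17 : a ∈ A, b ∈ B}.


Work in Z/17Z: reduce every sum a + b modulo 17.
Enumerate all 9 pairs:
a = 1: 1+1=2, 1+8=9, 1+9=10
a = 7: 7+1=8, 7+8=15, 7+9=16
a = 12: 12+1=13, 12+8=3, 12+9=4
Distinct residues collected: {2, 3, 4, 8, 9, 10, 13, 15, 16}
|A + B| = 9 (out of 17 total residues).

A + B = {2, 3, 4, 8, 9, 10, 13, 15, 16}


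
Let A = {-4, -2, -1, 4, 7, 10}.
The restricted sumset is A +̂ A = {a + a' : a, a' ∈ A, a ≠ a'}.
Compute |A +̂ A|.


Restricted sumset: A +̂ A = {a + a' : a ∈ A, a' ∈ A, a ≠ a'}.
Equivalently, take A + A and drop any sum 2a that is achievable ONLY as a + a for a ∈ A (i.e. sums representable only with equal summands).
Enumerate pairs (a, a') with a < a' (symmetric, so each unordered pair gives one sum; this covers all a ≠ a'):
  -4 + -2 = -6
  -4 + -1 = -5
  -4 + 4 = 0
  -4 + 7 = 3
  -4 + 10 = 6
  -2 + -1 = -3
  -2 + 4 = 2
  -2 + 7 = 5
  -2 + 10 = 8
  -1 + 4 = 3
  -1 + 7 = 6
  -1 + 10 = 9
  4 + 7 = 11
  4 + 10 = 14
  7 + 10 = 17
Collected distinct sums: {-6, -5, -3, 0, 2, 3, 5, 6, 8, 9, 11, 14, 17}
|A +̂ A| = 13
(Reference bound: |A +̂ A| ≥ 2|A| - 3 for |A| ≥ 2, with |A| = 6 giving ≥ 9.)

|A +̂ A| = 13


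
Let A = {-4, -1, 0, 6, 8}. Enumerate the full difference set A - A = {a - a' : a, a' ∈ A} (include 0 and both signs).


A - A = {a - a' : a, a' ∈ A}.
Compute a - a' for each ordered pair (a, a'):
a = -4: -4--4=0, -4--1=-3, -4-0=-4, -4-6=-10, -4-8=-12
a = -1: -1--4=3, -1--1=0, -1-0=-1, -1-6=-7, -1-8=-9
a = 0: 0--4=4, 0--1=1, 0-0=0, 0-6=-6, 0-8=-8
a = 6: 6--4=10, 6--1=7, 6-0=6, 6-6=0, 6-8=-2
a = 8: 8--4=12, 8--1=9, 8-0=8, 8-6=2, 8-8=0
Collecting distinct values (and noting 0 appears from a-a):
A - A = {-12, -10, -9, -8, -7, -6, -4, -3, -2, -1, 0, 1, 2, 3, 4, 6, 7, 8, 9, 10, 12}
|A - A| = 21

A - A = {-12, -10, -9, -8, -7, -6, -4, -3, -2, -1, 0, 1, 2, 3, 4, 6, 7, 8, 9, 10, 12}


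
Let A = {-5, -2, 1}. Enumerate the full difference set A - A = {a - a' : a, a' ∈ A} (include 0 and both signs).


A - A = {a - a' : a, a' ∈ A}.
Compute a - a' for each ordered pair (a, a'):
a = -5: -5--5=0, -5--2=-3, -5-1=-6
a = -2: -2--5=3, -2--2=0, -2-1=-3
a = 1: 1--5=6, 1--2=3, 1-1=0
Collecting distinct values (and noting 0 appears from a-a):
A - A = {-6, -3, 0, 3, 6}
|A - A| = 5

A - A = {-6, -3, 0, 3, 6}


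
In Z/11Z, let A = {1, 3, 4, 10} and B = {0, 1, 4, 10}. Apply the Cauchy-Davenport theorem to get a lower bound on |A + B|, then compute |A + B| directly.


Cauchy-Davenport: |A + B| ≥ min(p, |A| + |B| - 1) for A, B nonempty in Z/pZ.
|A| = 4, |B| = 4, p = 11.
CD lower bound = min(11, 4 + 4 - 1) = min(11, 7) = 7.
Compute A + B mod 11 directly:
a = 1: 1+0=1, 1+1=2, 1+4=5, 1+10=0
a = 3: 3+0=3, 3+1=4, 3+4=7, 3+10=2
a = 4: 4+0=4, 4+1=5, 4+4=8, 4+10=3
a = 10: 10+0=10, 10+1=0, 10+4=3, 10+10=9
A + B = {0, 1, 2, 3, 4, 5, 7, 8, 9, 10}, so |A + B| = 10.
Verify: 10 ≥ 7? Yes ✓.

CD lower bound = 7, actual |A + B| = 10.


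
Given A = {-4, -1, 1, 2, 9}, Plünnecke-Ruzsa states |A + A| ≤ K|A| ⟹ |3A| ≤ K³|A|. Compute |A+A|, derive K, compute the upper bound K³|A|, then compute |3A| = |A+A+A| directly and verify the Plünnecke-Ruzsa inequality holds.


|A| = 5.
Step 1: Compute A + A by enumerating all 25 pairs.
A + A = {-8, -5, -3, -2, 0, 1, 2, 3, 4, 5, 8, 10, 11, 18}, so |A + A| = 14.
Step 2: Doubling constant K = |A + A|/|A| = 14/5 = 14/5 ≈ 2.8000.
Step 3: Plünnecke-Ruzsa gives |3A| ≤ K³·|A| = (2.8000)³ · 5 ≈ 109.7600.
Step 4: Compute 3A = A + A + A directly by enumerating all triples (a,b,c) ∈ A³; |3A| = 26.
Step 5: Check 26 ≤ 109.7600? Yes ✓.

K = 14/5, Plünnecke-Ruzsa bound K³|A| ≈ 109.7600, |3A| = 26, inequality holds.


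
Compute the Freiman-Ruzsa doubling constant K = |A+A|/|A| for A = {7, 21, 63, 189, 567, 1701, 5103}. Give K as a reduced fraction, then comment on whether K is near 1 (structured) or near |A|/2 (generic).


|A| = 7.
Compute A + A by enumerating all 49 pairs.
A + A = {14, 28, 42, 70, 84, 126, 196, 210, 252, 378, 574, 588, 630, 756, 1134, 1708, 1722, 1764, 1890, 2268, 3402, 5110, 5124, 5166, 5292, 5670, 6804, 10206}, so |A + A| = 28.
K = |A + A| / |A| = 28/7 = 4/1 ≈ 4.0000.
Reference: AP of size 7 gives K = 13/7 ≈ 1.8571; a fully generic set of size 7 gives K ≈ 4.0000.

|A| = 7, |A + A| = 28, K = 28/7 = 4/1.


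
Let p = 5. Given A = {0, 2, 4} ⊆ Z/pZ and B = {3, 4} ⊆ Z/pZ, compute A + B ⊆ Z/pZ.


Work in Z/5Z: reduce every sum a + b modulo 5.
Enumerate all 6 pairs:
a = 0: 0+3=3, 0+4=4
a = 2: 2+3=0, 2+4=1
a = 4: 4+3=2, 4+4=3
Distinct residues collected: {0, 1, 2, 3, 4}
|A + B| = 5 (out of 5 total residues).

A + B = {0, 1, 2, 3, 4}


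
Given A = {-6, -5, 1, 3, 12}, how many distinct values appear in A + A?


A + A = {a + a' : a, a' ∈ A}; |A| = 5.
General bounds: 2|A| - 1 ≤ |A + A| ≤ |A|(|A|+1)/2, i.e. 9 ≤ |A + A| ≤ 15.
Lower bound 2|A|-1 is attained iff A is an arithmetic progression.
Enumerate sums a + a' for a ≤ a' (symmetric, so this suffices):
a = -6: -6+-6=-12, -6+-5=-11, -6+1=-5, -6+3=-3, -6+12=6
a = -5: -5+-5=-10, -5+1=-4, -5+3=-2, -5+12=7
a = 1: 1+1=2, 1+3=4, 1+12=13
a = 3: 3+3=6, 3+12=15
a = 12: 12+12=24
Distinct sums: {-12, -11, -10, -5, -4, -3, -2, 2, 4, 6, 7, 13, 15, 24}
|A + A| = 14

|A + A| = 14


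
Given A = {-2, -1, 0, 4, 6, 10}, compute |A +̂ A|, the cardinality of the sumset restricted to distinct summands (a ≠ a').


Restricted sumset: A +̂ A = {a + a' : a ∈ A, a' ∈ A, a ≠ a'}.
Equivalently, take A + A and drop any sum 2a that is achievable ONLY as a + a for a ∈ A (i.e. sums representable only with equal summands).
Enumerate pairs (a, a') with a < a' (symmetric, so each unordered pair gives one sum; this covers all a ≠ a'):
  -2 + -1 = -3
  -2 + 0 = -2
  -2 + 4 = 2
  -2 + 6 = 4
  -2 + 10 = 8
  -1 + 0 = -1
  -1 + 4 = 3
  -1 + 6 = 5
  -1 + 10 = 9
  0 + 4 = 4
  0 + 6 = 6
  0 + 10 = 10
  4 + 6 = 10
  4 + 10 = 14
  6 + 10 = 16
Collected distinct sums: {-3, -2, -1, 2, 3, 4, 5, 6, 8, 9, 10, 14, 16}
|A +̂ A| = 13
(Reference bound: |A +̂ A| ≥ 2|A| - 3 for |A| ≥ 2, with |A| = 6 giving ≥ 9.)

|A +̂ A| = 13


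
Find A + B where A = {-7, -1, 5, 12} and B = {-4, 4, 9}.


A + B = {a + b : a ∈ A, b ∈ B}.
Enumerate all |A|·|B| = 4·3 = 12 pairs (a, b) and collect distinct sums.
a = -7: -7+-4=-11, -7+4=-3, -7+9=2
a = -1: -1+-4=-5, -1+4=3, -1+9=8
a = 5: 5+-4=1, 5+4=9, 5+9=14
a = 12: 12+-4=8, 12+4=16, 12+9=21
Collecting distinct sums: A + B = {-11, -5, -3, 1, 2, 3, 8, 9, 14, 16, 21}
|A + B| = 11

A + B = {-11, -5, -3, 1, 2, 3, 8, 9, 14, 16, 21}


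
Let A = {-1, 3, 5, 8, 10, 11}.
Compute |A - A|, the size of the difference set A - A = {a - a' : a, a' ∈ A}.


A - A = {a - a' : a, a' ∈ A}; |A| = 6.
Bounds: 2|A|-1 ≤ |A - A| ≤ |A|² - |A| + 1, i.e. 11 ≤ |A - A| ≤ 31.
Note: 0 ∈ A - A always (from a - a). The set is symmetric: if d ∈ A - A then -d ∈ A - A.
Enumerate nonzero differences d = a - a' with a > a' (then include -d):
Positive differences: {1, 2, 3, 4, 5, 6, 7, 8, 9, 11, 12}
Full difference set: {0} ∪ (positive diffs) ∪ (negative diffs).
|A - A| = 1 + 2·11 = 23 (matches direct enumeration: 23).

|A - A| = 23


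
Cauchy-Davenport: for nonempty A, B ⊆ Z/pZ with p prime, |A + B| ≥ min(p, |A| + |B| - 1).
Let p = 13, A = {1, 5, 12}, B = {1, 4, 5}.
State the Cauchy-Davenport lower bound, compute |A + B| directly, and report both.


Cauchy-Davenport: |A + B| ≥ min(p, |A| + |B| - 1) for A, B nonempty in Z/pZ.
|A| = 3, |B| = 3, p = 13.
CD lower bound = min(13, 3 + 3 - 1) = min(13, 5) = 5.
Compute A + B mod 13 directly:
a = 1: 1+1=2, 1+4=5, 1+5=6
a = 5: 5+1=6, 5+4=9, 5+5=10
a = 12: 12+1=0, 12+4=3, 12+5=4
A + B = {0, 2, 3, 4, 5, 6, 9, 10}, so |A + B| = 8.
Verify: 8 ≥ 5? Yes ✓.

CD lower bound = 5, actual |A + B| = 8.


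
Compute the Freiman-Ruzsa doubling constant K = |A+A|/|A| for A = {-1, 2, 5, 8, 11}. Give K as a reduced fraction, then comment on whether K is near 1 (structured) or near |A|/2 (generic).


|A| = 5.
Compute A + A by enumerating all 25 pairs.
A + A = {-2, 1, 4, 7, 10, 13, 16, 19, 22}, so |A + A| = 9.
K = |A + A| / |A| = 9/5 (already in lowest terms) ≈ 1.8000.
Reference: AP of size 5 gives K = 9/5 ≈ 1.8000; a fully generic set of size 5 gives K ≈ 3.0000.

|A| = 5, |A + A| = 9, K = 9/5.


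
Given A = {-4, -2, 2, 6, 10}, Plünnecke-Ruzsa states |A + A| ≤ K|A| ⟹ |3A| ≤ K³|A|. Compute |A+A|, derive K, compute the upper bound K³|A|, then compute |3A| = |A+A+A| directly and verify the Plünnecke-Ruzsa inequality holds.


|A| = 5.
Step 1: Compute A + A by enumerating all 25 pairs.
A + A = {-8, -6, -4, -2, 0, 2, 4, 6, 8, 12, 16, 20}, so |A + A| = 12.
Step 2: Doubling constant K = |A + A|/|A| = 12/5 = 12/5 ≈ 2.4000.
Step 3: Plünnecke-Ruzsa gives |3A| ≤ K³·|A| = (2.4000)³ · 5 ≈ 69.1200.
Step 4: Compute 3A = A + A + A directly by enumerating all triples (a,b,c) ∈ A³; |3A| = 19.
Step 5: Check 19 ≤ 69.1200? Yes ✓.

K = 12/5, Plünnecke-Ruzsa bound K³|A| ≈ 69.1200, |3A| = 19, inequality holds.


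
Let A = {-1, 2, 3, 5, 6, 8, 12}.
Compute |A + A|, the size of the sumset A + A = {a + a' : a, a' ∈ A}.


A + A = {a + a' : a, a' ∈ A}; |A| = 7.
General bounds: 2|A| - 1 ≤ |A + A| ≤ |A|(|A|+1)/2, i.e. 13 ≤ |A + A| ≤ 28.
Lower bound 2|A|-1 is attained iff A is an arithmetic progression.
Enumerate sums a + a' for a ≤ a' (symmetric, so this suffices):
a = -1: -1+-1=-2, -1+2=1, -1+3=2, -1+5=4, -1+6=5, -1+8=7, -1+12=11
a = 2: 2+2=4, 2+3=5, 2+5=7, 2+6=8, 2+8=10, 2+12=14
a = 3: 3+3=6, 3+5=8, 3+6=9, 3+8=11, 3+12=15
a = 5: 5+5=10, 5+6=11, 5+8=13, 5+12=17
a = 6: 6+6=12, 6+8=14, 6+12=18
a = 8: 8+8=16, 8+12=20
a = 12: 12+12=24
Distinct sums: {-2, 1, 2, 4, 5, 6, 7, 8, 9, 10, 11, 12, 13, 14, 15, 16, 17, 18, 20, 24}
|A + A| = 20

|A + A| = 20


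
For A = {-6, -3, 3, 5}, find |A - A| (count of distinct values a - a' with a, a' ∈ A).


A - A = {a - a' : a, a' ∈ A}; |A| = 4.
Bounds: 2|A|-1 ≤ |A - A| ≤ |A|² - |A| + 1, i.e. 7 ≤ |A - A| ≤ 13.
Note: 0 ∈ A - A always (from a - a). The set is symmetric: if d ∈ A - A then -d ∈ A - A.
Enumerate nonzero differences d = a - a' with a > a' (then include -d):
Positive differences: {2, 3, 6, 8, 9, 11}
Full difference set: {0} ∪ (positive diffs) ∪ (negative diffs).
|A - A| = 1 + 2·6 = 13 (matches direct enumeration: 13).

|A - A| = 13


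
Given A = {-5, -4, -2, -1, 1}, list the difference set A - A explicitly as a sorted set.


A - A = {a - a' : a, a' ∈ A}.
Compute a - a' for each ordered pair (a, a'):
a = -5: -5--5=0, -5--4=-1, -5--2=-3, -5--1=-4, -5-1=-6
a = -4: -4--5=1, -4--4=0, -4--2=-2, -4--1=-3, -4-1=-5
a = -2: -2--5=3, -2--4=2, -2--2=0, -2--1=-1, -2-1=-3
a = -1: -1--5=4, -1--4=3, -1--2=1, -1--1=0, -1-1=-2
a = 1: 1--5=6, 1--4=5, 1--2=3, 1--1=2, 1-1=0
Collecting distinct values (and noting 0 appears from a-a):
A - A = {-6, -5, -4, -3, -2, -1, 0, 1, 2, 3, 4, 5, 6}
|A - A| = 13

A - A = {-6, -5, -4, -3, -2, -1, 0, 1, 2, 3, 4, 5, 6}


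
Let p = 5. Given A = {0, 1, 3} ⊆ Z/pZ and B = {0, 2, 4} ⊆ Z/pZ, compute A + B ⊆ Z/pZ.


Work in Z/5Z: reduce every sum a + b modulo 5.
Enumerate all 9 pairs:
a = 0: 0+0=0, 0+2=2, 0+4=4
a = 1: 1+0=1, 1+2=3, 1+4=0
a = 3: 3+0=3, 3+2=0, 3+4=2
Distinct residues collected: {0, 1, 2, 3, 4}
|A + B| = 5 (out of 5 total residues).

A + B = {0, 1, 2, 3, 4}


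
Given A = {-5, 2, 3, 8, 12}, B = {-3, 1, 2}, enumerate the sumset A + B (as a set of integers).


A + B = {a + b : a ∈ A, b ∈ B}.
Enumerate all |A|·|B| = 5·3 = 15 pairs (a, b) and collect distinct sums.
a = -5: -5+-3=-8, -5+1=-4, -5+2=-3
a = 2: 2+-3=-1, 2+1=3, 2+2=4
a = 3: 3+-3=0, 3+1=4, 3+2=5
a = 8: 8+-3=5, 8+1=9, 8+2=10
a = 12: 12+-3=9, 12+1=13, 12+2=14
Collecting distinct sums: A + B = {-8, -4, -3, -1, 0, 3, 4, 5, 9, 10, 13, 14}
|A + B| = 12

A + B = {-8, -4, -3, -1, 0, 3, 4, 5, 9, 10, 13, 14}


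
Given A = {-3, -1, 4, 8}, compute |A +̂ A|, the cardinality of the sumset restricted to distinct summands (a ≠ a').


Restricted sumset: A +̂ A = {a + a' : a ∈ A, a' ∈ A, a ≠ a'}.
Equivalently, take A + A and drop any sum 2a that is achievable ONLY as a + a for a ∈ A (i.e. sums representable only with equal summands).
Enumerate pairs (a, a') with a < a' (symmetric, so each unordered pair gives one sum; this covers all a ≠ a'):
  -3 + -1 = -4
  -3 + 4 = 1
  -3 + 8 = 5
  -1 + 4 = 3
  -1 + 8 = 7
  4 + 8 = 12
Collected distinct sums: {-4, 1, 3, 5, 7, 12}
|A +̂ A| = 6
(Reference bound: |A +̂ A| ≥ 2|A| - 3 for |A| ≥ 2, with |A| = 4 giving ≥ 5.)

|A +̂ A| = 6


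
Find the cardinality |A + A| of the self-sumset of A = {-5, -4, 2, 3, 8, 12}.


A + A = {a + a' : a, a' ∈ A}; |A| = 6.
General bounds: 2|A| - 1 ≤ |A + A| ≤ |A|(|A|+1)/2, i.e. 11 ≤ |A + A| ≤ 21.
Lower bound 2|A|-1 is attained iff A is an arithmetic progression.
Enumerate sums a + a' for a ≤ a' (symmetric, so this suffices):
a = -5: -5+-5=-10, -5+-4=-9, -5+2=-3, -5+3=-2, -5+8=3, -5+12=7
a = -4: -4+-4=-8, -4+2=-2, -4+3=-1, -4+8=4, -4+12=8
a = 2: 2+2=4, 2+3=5, 2+8=10, 2+12=14
a = 3: 3+3=6, 3+8=11, 3+12=15
a = 8: 8+8=16, 8+12=20
a = 12: 12+12=24
Distinct sums: {-10, -9, -8, -3, -2, -1, 3, 4, 5, 6, 7, 8, 10, 11, 14, 15, 16, 20, 24}
|A + A| = 19

|A + A| = 19


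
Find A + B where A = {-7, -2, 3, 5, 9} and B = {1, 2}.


A + B = {a + b : a ∈ A, b ∈ B}.
Enumerate all |A|·|B| = 5·2 = 10 pairs (a, b) and collect distinct sums.
a = -7: -7+1=-6, -7+2=-5
a = -2: -2+1=-1, -2+2=0
a = 3: 3+1=4, 3+2=5
a = 5: 5+1=6, 5+2=7
a = 9: 9+1=10, 9+2=11
Collecting distinct sums: A + B = {-6, -5, -1, 0, 4, 5, 6, 7, 10, 11}
|A + B| = 10

A + B = {-6, -5, -1, 0, 4, 5, 6, 7, 10, 11}


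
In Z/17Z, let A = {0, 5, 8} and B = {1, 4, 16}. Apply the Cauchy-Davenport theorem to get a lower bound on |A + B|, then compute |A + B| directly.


Cauchy-Davenport: |A + B| ≥ min(p, |A| + |B| - 1) for A, B nonempty in Z/pZ.
|A| = 3, |B| = 3, p = 17.
CD lower bound = min(17, 3 + 3 - 1) = min(17, 5) = 5.
Compute A + B mod 17 directly:
a = 0: 0+1=1, 0+4=4, 0+16=16
a = 5: 5+1=6, 5+4=9, 5+16=4
a = 8: 8+1=9, 8+4=12, 8+16=7
A + B = {1, 4, 6, 7, 9, 12, 16}, so |A + B| = 7.
Verify: 7 ≥ 5? Yes ✓.

CD lower bound = 5, actual |A + B| = 7.


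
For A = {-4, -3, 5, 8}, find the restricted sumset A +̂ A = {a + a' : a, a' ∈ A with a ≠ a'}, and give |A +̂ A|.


Restricted sumset: A +̂ A = {a + a' : a ∈ A, a' ∈ A, a ≠ a'}.
Equivalently, take A + A and drop any sum 2a that is achievable ONLY as a + a for a ∈ A (i.e. sums representable only with equal summands).
Enumerate pairs (a, a') with a < a' (symmetric, so each unordered pair gives one sum; this covers all a ≠ a'):
  -4 + -3 = -7
  -4 + 5 = 1
  -4 + 8 = 4
  -3 + 5 = 2
  -3 + 8 = 5
  5 + 8 = 13
Collected distinct sums: {-7, 1, 2, 4, 5, 13}
|A +̂ A| = 6
(Reference bound: |A +̂ A| ≥ 2|A| - 3 for |A| ≥ 2, with |A| = 4 giving ≥ 5.)

|A +̂ A| = 6


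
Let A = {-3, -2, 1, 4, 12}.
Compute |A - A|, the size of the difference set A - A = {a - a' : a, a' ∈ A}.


A - A = {a - a' : a, a' ∈ A}; |A| = 5.
Bounds: 2|A|-1 ≤ |A - A| ≤ |A|² - |A| + 1, i.e. 9 ≤ |A - A| ≤ 21.
Note: 0 ∈ A - A always (from a - a). The set is symmetric: if d ∈ A - A then -d ∈ A - A.
Enumerate nonzero differences d = a - a' with a > a' (then include -d):
Positive differences: {1, 3, 4, 6, 7, 8, 11, 14, 15}
Full difference set: {0} ∪ (positive diffs) ∪ (negative diffs).
|A - A| = 1 + 2·9 = 19 (matches direct enumeration: 19).

|A - A| = 19


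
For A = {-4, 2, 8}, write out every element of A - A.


A - A = {a - a' : a, a' ∈ A}.
Compute a - a' for each ordered pair (a, a'):
a = -4: -4--4=0, -4-2=-6, -4-8=-12
a = 2: 2--4=6, 2-2=0, 2-8=-6
a = 8: 8--4=12, 8-2=6, 8-8=0
Collecting distinct values (and noting 0 appears from a-a):
A - A = {-12, -6, 0, 6, 12}
|A - A| = 5

A - A = {-12, -6, 0, 6, 12}


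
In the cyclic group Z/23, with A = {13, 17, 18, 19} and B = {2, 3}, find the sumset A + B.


Work in Z/23Z: reduce every sum a + b modulo 23.
Enumerate all 8 pairs:
a = 13: 13+2=15, 13+3=16
a = 17: 17+2=19, 17+3=20
a = 18: 18+2=20, 18+3=21
a = 19: 19+2=21, 19+3=22
Distinct residues collected: {15, 16, 19, 20, 21, 22}
|A + B| = 6 (out of 23 total residues).

A + B = {15, 16, 19, 20, 21, 22}


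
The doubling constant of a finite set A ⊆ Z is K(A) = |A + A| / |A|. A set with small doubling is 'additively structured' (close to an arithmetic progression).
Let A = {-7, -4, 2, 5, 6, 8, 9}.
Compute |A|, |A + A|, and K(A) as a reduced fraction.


|A| = 7.
Compute A + A by enumerating all 49 pairs.
A + A = {-14, -11, -8, -5, -2, -1, 1, 2, 4, 5, 7, 8, 10, 11, 12, 13, 14, 15, 16, 17, 18}, so |A + A| = 21.
K = |A + A| / |A| = 21/7 = 3/1 ≈ 3.0000.
Reference: AP of size 7 gives K = 13/7 ≈ 1.8571; a fully generic set of size 7 gives K ≈ 4.0000.

|A| = 7, |A + A| = 21, K = 21/7 = 3/1.


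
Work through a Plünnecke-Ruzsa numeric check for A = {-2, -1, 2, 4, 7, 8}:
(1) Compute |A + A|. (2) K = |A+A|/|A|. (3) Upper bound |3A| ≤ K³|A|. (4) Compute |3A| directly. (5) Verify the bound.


|A| = 6.
Step 1: Compute A + A by enumerating all 36 pairs.
A + A = {-4, -3, -2, 0, 1, 2, 3, 4, 5, 6, 7, 8, 9, 10, 11, 12, 14, 15, 16}, so |A + A| = 19.
Step 2: Doubling constant K = |A + A|/|A| = 19/6 = 19/6 ≈ 3.1667.
Step 3: Plünnecke-Ruzsa gives |3A| ≤ K³·|A| = (3.1667)³ · 6 ≈ 190.5278.
Step 4: Compute 3A = A + A + A directly by enumerating all triples (a,b,c) ∈ A³; |3A| = 31.
Step 5: Check 31 ≤ 190.5278? Yes ✓.

K = 19/6, Plünnecke-Ruzsa bound K³|A| ≈ 190.5278, |3A| = 31, inequality holds.


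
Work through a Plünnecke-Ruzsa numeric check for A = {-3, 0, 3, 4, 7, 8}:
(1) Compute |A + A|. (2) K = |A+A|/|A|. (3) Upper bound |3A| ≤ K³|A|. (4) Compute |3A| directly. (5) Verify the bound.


|A| = 6.
Step 1: Compute A + A by enumerating all 36 pairs.
A + A = {-6, -3, 0, 1, 3, 4, 5, 6, 7, 8, 10, 11, 12, 14, 15, 16}, so |A + A| = 16.
Step 2: Doubling constant K = |A + A|/|A| = 16/6 = 16/6 ≈ 2.6667.
Step 3: Plünnecke-Ruzsa gives |3A| ≤ K³·|A| = (2.6667)³ · 6 ≈ 113.7778.
Step 4: Compute 3A = A + A + A directly by enumerating all triples (a,b,c) ∈ A³; |3A| = 29.
Step 5: Check 29 ≤ 113.7778? Yes ✓.

K = 16/6, Plünnecke-Ruzsa bound K³|A| ≈ 113.7778, |3A| = 29, inequality holds.


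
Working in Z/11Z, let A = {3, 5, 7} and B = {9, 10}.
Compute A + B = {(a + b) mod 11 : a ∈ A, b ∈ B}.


Work in Z/11Z: reduce every sum a + b modulo 11.
Enumerate all 6 pairs:
a = 3: 3+9=1, 3+10=2
a = 5: 5+9=3, 5+10=4
a = 7: 7+9=5, 7+10=6
Distinct residues collected: {1, 2, 3, 4, 5, 6}
|A + B| = 6 (out of 11 total residues).

A + B = {1, 2, 3, 4, 5, 6}


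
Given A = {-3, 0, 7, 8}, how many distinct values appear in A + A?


A + A = {a + a' : a, a' ∈ A}; |A| = 4.
General bounds: 2|A| - 1 ≤ |A + A| ≤ |A|(|A|+1)/2, i.e. 7 ≤ |A + A| ≤ 10.
Lower bound 2|A|-1 is attained iff A is an arithmetic progression.
Enumerate sums a + a' for a ≤ a' (symmetric, so this suffices):
a = -3: -3+-3=-6, -3+0=-3, -3+7=4, -3+8=5
a = 0: 0+0=0, 0+7=7, 0+8=8
a = 7: 7+7=14, 7+8=15
a = 8: 8+8=16
Distinct sums: {-6, -3, 0, 4, 5, 7, 8, 14, 15, 16}
|A + A| = 10

|A + A| = 10


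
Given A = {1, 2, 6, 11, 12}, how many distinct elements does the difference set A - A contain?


A - A = {a - a' : a, a' ∈ A}; |A| = 5.
Bounds: 2|A|-1 ≤ |A - A| ≤ |A|² - |A| + 1, i.e. 9 ≤ |A - A| ≤ 21.
Note: 0 ∈ A - A always (from a - a). The set is symmetric: if d ∈ A - A then -d ∈ A - A.
Enumerate nonzero differences d = a - a' with a > a' (then include -d):
Positive differences: {1, 4, 5, 6, 9, 10, 11}
Full difference set: {0} ∪ (positive diffs) ∪ (negative diffs).
|A - A| = 1 + 2·7 = 15 (matches direct enumeration: 15).

|A - A| = 15


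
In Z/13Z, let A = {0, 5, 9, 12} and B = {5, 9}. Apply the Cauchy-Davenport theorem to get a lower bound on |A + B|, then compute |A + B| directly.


Cauchy-Davenport: |A + B| ≥ min(p, |A| + |B| - 1) for A, B nonempty in Z/pZ.
|A| = 4, |B| = 2, p = 13.
CD lower bound = min(13, 4 + 2 - 1) = min(13, 5) = 5.
Compute A + B mod 13 directly:
a = 0: 0+5=5, 0+9=9
a = 5: 5+5=10, 5+9=1
a = 9: 9+5=1, 9+9=5
a = 12: 12+5=4, 12+9=8
A + B = {1, 4, 5, 8, 9, 10}, so |A + B| = 6.
Verify: 6 ≥ 5? Yes ✓.

CD lower bound = 5, actual |A + B| = 6.


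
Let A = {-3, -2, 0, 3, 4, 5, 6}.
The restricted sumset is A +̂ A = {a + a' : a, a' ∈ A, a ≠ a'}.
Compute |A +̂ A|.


Restricted sumset: A +̂ A = {a + a' : a ∈ A, a' ∈ A, a ≠ a'}.
Equivalently, take A + A and drop any sum 2a that is achievable ONLY as a + a for a ∈ A (i.e. sums representable only with equal summands).
Enumerate pairs (a, a') with a < a' (symmetric, so each unordered pair gives one sum; this covers all a ≠ a'):
  -3 + -2 = -5
  -3 + 0 = -3
  -3 + 3 = 0
  -3 + 4 = 1
  -3 + 5 = 2
  -3 + 6 = 3
  -2 + 0 = -2
  -2 + 3 = 1
  -2 + 4 = 2
  -2 + 5 = 3
  -2 + 6 = 4
  0 + 3 = 3
  0 + 4 = 4
  0 + 5 = 5
  0 + 6 = 6
  3 + 4 = 7
  3 + 5 = 8
  3 + 6 = 9
  4 + 5 = 9
  4 + 6 = 10
  5 + 6 = 11
Collected distinct sums: {-5, -3, -2, 0, 1, 2, 3, 4, 5, 6, 7, 8, 9, 10, 11}
|A +̂ A| = 15
(Reference bound: |A +̂ A| ≥ 2|A| - 3 for |A| ≥ 2, with |A| = 7 giving ≥ 11.)

|A +̂ A| = 15


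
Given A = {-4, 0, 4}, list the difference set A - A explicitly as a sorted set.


A - A = {a - a' : a, a' ∈ A}.
Compute a - a' for each ordered pair (a, a'):
a = -4: -4--4=0, -4-0=-4, -4-4=-8
a = 0: 0--4=4, 0-0=0, 0-4=-4
a = 4: 4--4=8, 4-0=4, 4-4=0
Collecting distinct values (and noting 0 appears from a-a):
A - A = {-8, -4, 0, 4, 8}
|A - A| = 5

A - A = {-8, -4, 0, 4, 8}


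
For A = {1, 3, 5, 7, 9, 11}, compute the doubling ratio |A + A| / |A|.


|A| = 6.
Compute A + A by enumerating all 36 pairs.
A + A = {2, 4, 6, 8, 10, 12, 14, 16, 18, 20, 22}, so |A + A| = 11.
K = |A + A| / |A| = 11/6 (already in lowest terms) ≈ 1.8333.
Reference: AP of size 6 gives K = 11/6 ≈ 1.8333; a fully generic set of size 6 gives K ≈ 3.5000.

|A| = 6, |A + A| = 11, K = 11/6.


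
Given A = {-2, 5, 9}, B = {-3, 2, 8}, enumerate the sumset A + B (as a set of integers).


A + B = {a + b : a ∈ A, b ∈ B}.
Enumerate all |A|·|B| = 3·3 = 9 pairs (a, b) and collect distinct sums.
a = -2: -2+-3=-5, -2+2=0, -2+8=6
a = 5: 5+-3=2, 5+2=7, 5+8=13
a = 9: 9+-3=6, 9+2=11, 9+8=17
Collecting distinct sums: A + B = {-5, 0, 2, 6, 7, 11, 13, 17}
|A + B| = 8

A + B = {-5, 0, 2, 6, 7, 11, 13, 17}


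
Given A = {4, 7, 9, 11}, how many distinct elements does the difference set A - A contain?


A - A = {a - a' : a, a' ∈ A}; |A| = 4.
Bounds: 2|A|-1 ≤ |A - A| ≤ |A|² - |A| + 1, i.e. 7 ≤ |A - A| ≤ 13.
Note: 0 ∈ A - A always (from a - a). The set is symmetric: if d ∈ A - A then -d ∈ A - A.
Enumerate nonzero differences d = a - a' with a > a' (then include -d):
Positive differences: {2, 3, 4, 5, 7}
Full difference set: {0} ∪ (positive diffs) ∪ (negative diffs).
|A - A| = 1 + 2·5 = 11 (matches direct enumeration: 11).

|A - A| = 11


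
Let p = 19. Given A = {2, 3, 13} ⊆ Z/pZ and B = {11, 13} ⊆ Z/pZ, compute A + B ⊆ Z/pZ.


Work in Z/19Z: reduce every sum a + b modulo 19.
Enumerate all 6 pairs:
a = 2: 2+11=13, 2+13=15
a = 3: 3+11=14, 3+13=16
a = 13: 13+11=5, 13+13=7
Distinct residues collected: {5, 7, 13, 14, 15, 16}
|A + B| = 6 (out of 19 total residues).

A + B = {5, 7, 13, 14, 15, 16}


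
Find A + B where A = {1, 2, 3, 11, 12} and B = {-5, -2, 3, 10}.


A + B = {a + b : a ∈ A, b ∈ B}.
Enumerate all |A|·|B| = 5·4 = 20 pairs (a, b) and collect distinct sums.
a = 1: 1+-5=-4, 1+-2=-1, 1+3=4, 1+10=11
a = 2: 2+-5=-3, 2+-2=0, 2+3=5, 2+10=12
a = 3: 3+-5=-2, 3+-2=1, 3+3=6, 3+10=13
a = 11: 11+-5=6, 11+-2=9, 11+3=14, 11+10=21
a = 12: 12+-5=7, 12+-2=10, 12+3=15, 12+10=22
Collecting distinct sums: A + B = {-4, -3, -2, -1, 0, 1, 4, 5, 6, 7, 9, 10, 11, 12, 13, 14, 15, 21, 22}
|A + B| = 19

A + B = {-4, -3, -2, -1, 0, 1, 4, 5, 6, 7, 9, 10, 11, 12, 13, 14, 15, 21, 22}


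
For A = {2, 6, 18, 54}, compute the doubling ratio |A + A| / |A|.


|A| = 4.
Compute A + A by enumerating all 16 pairs.
A + A = {4, 8, 12, 20, 24, 36, 56, 60, 72, 108}, so |A + A| = 10.
K = |A + A| / |A| = 10/4 = 5/2 ≈ 2.5000.
Reference: AP of size 4 gives K = 7/4 ≈ 1.7500; a fully generic set of size 4 gives K ≈ 2.5000.

|A| = 4, |A + A| = 10, K = 10/4 = 5/2.


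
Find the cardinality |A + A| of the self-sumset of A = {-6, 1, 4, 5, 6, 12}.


A + A = {a + a' : a, a' ∈ A}; |A| = 6.
General bounds: 2|A| - 1 ≤ |A + A| ≤ |A|(|A|+1)/2, i.e. 11 ≤ |A + A| ≤ 21.
Lower bound 2|A|-1 is attained iff A is an arithmetic progression.
Enumerate sums a + a' for a ≤ a' (symmetric, so this suffices):
a = -6: -6+-6=-12, -6+1=-5, -6+4=-2, -6+5=-1, -6+6=0, -6+12=6
a = 1: 1+1=2, 1+4=5, 1+5=6, 1+6=7, 1+12=13
a = 4: 4+4=8, 4+5=9, 4+6=10, 4+12=16
a = 5: 5+5=10, 5+6=11, 5+12=17
a = 6: 6+6=12, 6+12=18
a = 12: 12+12=24
Distinct sums: {-12, -5, -2, -1, 0, 2, 5, 6, 7, 8, 9, 10, 11, 12, 13, 16, 17, 18, 24}
|A + A| = 19

|A + A| = 19


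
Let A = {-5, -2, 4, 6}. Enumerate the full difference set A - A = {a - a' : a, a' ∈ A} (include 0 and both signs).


A - A = {a - a' : a, a' ∈ A}.
Compute a - a' for each ordered pair (a, a'):
a = -5: -5--5=0, -5--2=-3, -5-4=-9, -5-6=-11
a = -2: -2--5=3, -2--2=0, -2-4=-6, -2-6=-8
a = 4: 4--5=9, 4--2=6, 4-4=0, 4-6=-2
a = 6: 6--5=11, 6--2=8, 6-4=2, 6-6=0
Collecting distinct values (and noting 0 appears from a-a):
A - A = {-11, -9, -8, -6, -3, -2, 0, 2, 3, 6, 8, 9, 11}
|A - A| = 13

A - A = {-11, -9, -8, -6, -3, -2, 0, 2, 3, 6, 8, 9, 11}


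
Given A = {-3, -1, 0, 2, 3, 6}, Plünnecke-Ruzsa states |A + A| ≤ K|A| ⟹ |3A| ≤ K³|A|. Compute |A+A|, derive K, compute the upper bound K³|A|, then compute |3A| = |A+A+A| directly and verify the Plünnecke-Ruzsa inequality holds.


|A| = 6.
Step 1: Compute A + A by enumerating all 36 pairs.
A + A = {-6, -4, -3, -2, -1, 0, 1, 2, 3, 4, 5, 6, 8, 9, 12}, so |A + A| = 15.
Step 2: Doubling constant K = |A + A|/|A| = 15/6 = 15/6 ≈ 2.5000.
Step 3: Plünnecke-Ruzsa gives |3A| ≤ K³·|A| = (2.5000)³ · 6 ≈ 93.7500.
Step 4: Compute 3A = A + A + A directly by enumerating all triples (a,b,c) ∈ A³; |3A| = 24.
Step 5: Check 24 ≤ 93.7500? Yes ✓.

K = 15/6, Plünnecke-Ruzsa bound K³|A| ≈ 93.7500, |3A| = 24, inequality holds.


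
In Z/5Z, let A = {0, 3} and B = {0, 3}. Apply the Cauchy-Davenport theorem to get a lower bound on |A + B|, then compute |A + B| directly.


Cauchy-Davenport: |A + B| ≥ min(p, |A| + |B| - 1) for A, B nonempty in Z/pZ.
|A| = 2, |B| = 2, p = 5.
CD lower bound = min(5, 2 + 2 - 1) = min(5, 3) = 3.
Compute A + B mod 5 directly:
a = 0: 0+0=0, 0+3=3
a = 3: 3+0=3, 3+3=1
A + B = {0, 1, 3}, so |A + B| = 3.
Verify: 3 ≥ 3? Yes ✓.

CD lower bound = 3, actual |A + B| = 3.


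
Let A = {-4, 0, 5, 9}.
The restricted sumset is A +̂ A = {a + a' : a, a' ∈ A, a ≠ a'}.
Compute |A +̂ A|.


Restricted sumset: A +̂ A = {a + a' : a ∈ A, a' ∈ A, a ≠ a'}.
Equivalently, take A + A and drop any sum 2a that is achievable ONLY as a + a for a ∈ A (i.e. sums representable only with equal summands).
Enumerate pairs (a, a') with a < a' (symmetric, so each unordered pair gives one sum; this covers all a ≠ a'):
  -4 + 0 = -4
  -4 + 5 = 1
  -4 + 9 = 5
  0 + 5 = 5
  0 + 9 = 9
  5 + 9 = 14
Collected distinct sums: {-4, 1, 5, 9, 14}
|A +̂ A| = 5
(Reference bound: |A +̂ A| ≥ 2|A| - 3 for |A| ≥ 2, with |A| = 4 giving ≥ 5.)

|A +̂ A| = 5


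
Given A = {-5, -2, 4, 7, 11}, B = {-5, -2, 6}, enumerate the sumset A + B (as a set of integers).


A + B = {a + b : a ∈ A, b ∈ B}.
Enumerate all |A|·|B| = 5·3 = 15 pairs (a, b) and collect distinct sums.
a = -5: -5+-5=-10, -5+-2=-7, -5+6=1
a = -2: -2+-5=-7, -2+-2=-4, -2+6=4
a = 4: 4+-5=-1, 4+-2=2, 4+6=10
a = 7: 7+-5=2, 7+-2=5, 7+6=13
a = 11: 11+-5=6, 11+-2=9, 11+6=17
Collecting distinct sums: A + B = {-10, -7, -4, -1, 1, 2, 4, 5, 6, 9, 10, 13, 17}
|A + B| = 13

A + B = {-10, -7, -4, -1, 1, 2, 4, 5, 6, 9, 10, 13, 17}


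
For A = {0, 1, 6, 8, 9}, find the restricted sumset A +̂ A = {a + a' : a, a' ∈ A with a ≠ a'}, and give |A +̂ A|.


Restricted sumset: A +̂ A = {a + a' : a ∈ A, a' ∈ A, a ≠ a'}.
Equivalently, take A + A and drop any sum 2a that is achievable ONLY as a + a for a ∈ A (i.e. sums representable only with equal summands).
Enumerate pairs (a, a') with a < a' (symmetric, so each unordered pair gives one sum; this covers all a ≠ a'):
  0 + 1 = 1
  0 + 6 = 6
  0 + 8 = 8
  0 + 9 = 9
  1 + 6 = 7
  1 + 8 = 9
  1 + 9 = 10
  6 + 8 = 14
  6 + 9 = 15
  8 + 9 = 17
Collected distinct sums: {1, 6, 7, 8, 9, 10, 14, 15, 17}
|A +̂ A| = 9
(Reference bound: |A +̂ A| ≥ 2|A| - 3 for |A| ≥ 2, with |A| = 5 giving ≥ 7.)

|A +̂ A| = 9


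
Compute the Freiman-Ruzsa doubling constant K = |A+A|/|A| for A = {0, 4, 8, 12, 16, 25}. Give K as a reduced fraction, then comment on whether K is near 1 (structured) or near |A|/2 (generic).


|A| = 6.
Compute A + A by enumerating all 36 pairs.
A + A = {0, 4, 8, 12, 16, 20, 24, 25, 28, 29, 32, 33, 37, 41, 50}, so |A + A| = 15.
K = |A + A| / |A| = 15/6 = 5/2 ≈ 2.5000.
Reference: AP of size 6 gives K = 11/6 ≈ 1.8333; a fully generic set of size 6 gives K ≈ 3.5000.

|A| = 6, |A + A| = 15, K = 15/6 = 5/2.


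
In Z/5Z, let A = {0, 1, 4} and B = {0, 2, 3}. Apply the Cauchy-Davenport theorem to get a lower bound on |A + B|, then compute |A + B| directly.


Cauchy-Davenport: |A + B| ≥ min(p, |A| + |B| - 1) for A, B nonempty in Z/pZ.
|A| = 3, |B| = 3, p = 5.
CD lower bound = min(5, 3 + 3 - 1) = min(5, 5) = 5.
Compute A + B mod 5 directly:
a = 0: 0+0=0, 0+2=2, 0+3=3
a = 1: 1+0=1, 1+2=3, 1+3=4
a = 4: 4+0=4, 4+2=1, 4+3=2
A + B = {0, 1, 2, 3, 4}, so |A + B| = 5.
Verify: 5 ≥ 5? Yes ✓.

CD lower bound = 5, actual |A + B| = 5.


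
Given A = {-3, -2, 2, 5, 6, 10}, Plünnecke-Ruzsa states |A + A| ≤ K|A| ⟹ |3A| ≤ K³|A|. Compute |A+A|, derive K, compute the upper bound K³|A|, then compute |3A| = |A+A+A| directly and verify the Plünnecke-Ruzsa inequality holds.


|A| = 6.
Step 1: Compute A + A by enumerating all 36 pairs.
A + A = {-6, -5, -4, -1, 0, 2, 3, 4, 7, 8, 10, 11, 12, 15, 16, 20}, so |A + A| = 16.
Step 2: Doubling constant K = |A + A|/|A| = 16/6 = 16/6 ≈ 2.6667.
Step 3: Plünnecke-Ruzsa gives |3A| ≤ K³·|A| = (2.6667)³ · 6 ≈ 113.7778.
Step 4: Compute 3A = A + A + A directly by enumerating all triples (a,b,c) ∈ A³; |3A| = 31.
Step 5: Check 31 ≤ 113.7778? Yes ✓.

K = 16/6, Plünnecke-Ruzsa bound K³|A| ≈ 113.7778, |3A| = 31, inequality holds.


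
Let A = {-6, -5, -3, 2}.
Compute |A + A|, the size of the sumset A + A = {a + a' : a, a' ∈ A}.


A + A = {a + a' : a, a' ∈ A}; |A| = 4.
General bounds: 2|A| - 1 ≤ |A + A| ≤ |A|(|A|+1)/2, i.e. 7 ≤ |A + A| ≤ 10.
Lower bound 2|A|-1 is attained iff A is an arithmetic progression.
Enumerate sums a + a' for a ≤ a' (symmetric, so this suffices):
a = -6: -6+-6=-12, -6+-5=-11, -6+-3=-9, -6+2=-4
a = -5: -5+-5=-10, -5+-3=-8, -5+2=-3
a = -3: -3+-3=-6, -3+2=-1
a = 2: 2+2=4
Distinct sums: {-12, -11, -10, -9, -8, -6, -4, -3, -1, 4}
|A + A| = 10

|A + A| = 10


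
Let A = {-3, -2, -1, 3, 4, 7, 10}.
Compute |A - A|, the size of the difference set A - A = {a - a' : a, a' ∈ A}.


A - A = {a - a' : a, a' ∈ A}; |A| = 7.
Bounds: 2|A|-1 ≤ |A - A| ≤ |A|² - |A| + 1, i.e. 13 ≤ |A - A| ≤ 43.
Note: 0 ∈ A - A always (from a - a). The set is symmetric: if d ∈ A - A then -d ∈ A - A.
Enumerate nonzero differences d = a - a' with a > a' (then include -d):
Positive differences: {1, 2, 3, 4, 5, 6, 7, 8, 9, 10, 11, 12, 13}
Full difference set: {0} ∪ (positive diffs) ∪ (negative diffs).
|A - A| = 1 + 2·13 = 27 (matches direct enumeration: 27).

|A - A| = 27


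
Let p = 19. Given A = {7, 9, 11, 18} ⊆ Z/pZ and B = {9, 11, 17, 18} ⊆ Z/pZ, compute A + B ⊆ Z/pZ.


Work in Z/19Z: reduce every sum a + b modulo 19.
Enumerate all 16 pairs:
a = 7: 7+9=16, 7+11=18, 7+17=5, 7+18=6
a = 9: 9+9=18, 9+11=1, 9+17=7, 9+18=8
a = 11: 11+9=1, 11+11=3, 11+17=9, 11+18=10
a = 18: 18+9=8, 18+11=10, 18+17=16, 18+18=17
Distinct residues collected: {1, 3, 5, 6, 7, 8, 9, 10, 16, 17, 18}
|A + B| = 11 (out of 19 total residues).

A + B = {1, 3, 5, 6, 7, 8, 9, 10, 16, 17, 18}


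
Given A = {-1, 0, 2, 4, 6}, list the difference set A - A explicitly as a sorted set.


A - A = {a - a' : a, a' ∈ A}.
Compute a - a' for each ordered pair (a, a'):
a = -1: -1--1=0, -1-0=-1, -1-2=-3, -1-4=-5, -1-6=-7
a = 0: 0--1=1, 0-0=0, 0-2=-2, 0-4=-4, 0-6=-6
a = 2: 2--1=3, 2-0=2, 2-2=0, 2-4=-2, 2-6=-4
a = 4: 4--1=5, 4-0=4, 4-2=2, 4-4=0, 4-6=-2
a = 6: 6--1=7, 6-0=6, 6-2=4, 6-4=2, 6-6=0
Collecting distinct values (and noting 0 appears from a-a):
A - A = {-7, -6, -5, -4, -3, -2, -1, 0, 1, 2, 3, 4, 5, 6, 7}
|A - A| = 15

A - A = {-7, -6, -5, -4, -3, -2, -1, 0, 1, 2, 3, 4, 5, 6, 7}


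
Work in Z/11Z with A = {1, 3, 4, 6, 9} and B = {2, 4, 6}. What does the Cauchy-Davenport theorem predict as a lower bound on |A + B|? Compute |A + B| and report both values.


Cauchy-Davenport: |A + B| ≥ min(p, |A| + |B| - 1) for A, B nonempty in Z/pZ.
|A| = 5, |B| = 3, p = 11.
CD lower bound = min(11, 5 + 3 - 1) = min(11, 7) = 7.
Compute A + B mod 11 directly:
a = 1: 1+2=3, 1+4=5, 1+6=7
a = 3: 3+2=5, 3+4=7, 3+6=9
a = 4: 4+2=6, 4+4=8, 4+6=10
a = 6: 6+2=8, 6+4=10, 6+6=1
a = 9: 9+2=0, 9+4=2, 9+6=4
A + B = {0, 1, 2, 3, 4, 5, 6, 7, 8, 9, 10}, so |A + B| = 11.
Verify: 11 ≥ 7? Yes ✓.

CD lower bound = 7, actual |A + B| = 11.


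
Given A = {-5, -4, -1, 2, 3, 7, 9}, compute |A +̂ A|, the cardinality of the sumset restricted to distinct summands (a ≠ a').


Restricted sumset: A +̂ A = {a + a' : a ∈ A, a' ∈ A, a ≠ a'}.
Equivalently, take A + A and drop any sum 2a that is achievable ONLY as a + a for a ∈ A (i.e. sums representable only with equal summands).
Enumerate pairs (a, a') with a < a' (symmetric, so each unordered pair gives one sum; this covers all a ≠ a'):
  -5 + -4 = -9
  -5 + -1 = -6
  -5 + 2 = -3
  -5 + 3 = -2
  -5 + 7 = 2
  -5 + 9 = 4
  -4 + -1 = -5
  -4 + 2 = -2
  -4 + 3 = -1
  -4 + 7 = 3
  -4 + 9 = 5
  -1 + 2 = 1
  -1 + 3 = 2
  -1 + 7 = 6
  -1 + 9 = 8
  2 + 3 = 5
  2 + 7 = 9
  2 + 9 = 11
  3 + 7 = 10
  3 + 9 = 12
  7 + 9 = 16
Collected distinct sums: {-9, -6, -5, -3, -2, -1, 1, 2, 3, 4, 5, 6, 8, 9, 10, 11, 12, 16}
|A +̂ A| = 18
(Reference bound: |A +̂ A| ≥ 2|A| - 3 for |A| ≥ 2, with |A| = 7 giving ≥ 11.)

|A +̂ A| = 18


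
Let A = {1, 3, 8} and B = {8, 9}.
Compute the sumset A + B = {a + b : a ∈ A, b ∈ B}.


A + B = {a + b : a ∈ A, b ∈ B}.
Enumerate all |A|·|B| = 3·2 = 6 pairs (a, b) and collect distinct sums.
a = 1: 1+8=9, 1+9=10
a = 3: 3+8=11, 3+9=12
a = 8: 8+8=16, 8+9=17
Collecting distinct sums: A + B = {9, 10, 11, 12, 16, 17}
|A + B| = 6

A + B = {9, 10, 11, 12, 16, 17}


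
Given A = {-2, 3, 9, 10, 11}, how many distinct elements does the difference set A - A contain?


A - A = {a - a' : a, a' ∈ A}; |A| = 5.
Bounds: 2|A|-1 ≤ |A - A| ≤ |A|² - |A| + 1, i.e. 9 ≤ |A - A| ≤ 21.
Note: 0 ∈ A - A always (from a - a). The set is symmetric: if d ∈ A - A then -d ∈ A - A.
Enumerate nonzero differences d = a - a' with a > a' (then include -d):
Positive differences: {1, 2, 5, 6, 7, 8, 11, 12, 13}
Full difference set: {0} ∪ (positive diffs) ∪ (negative diffs).
|A - A| = 1 + 2·9 = 19 (matches direct enumeration: 19).

|A - A| = 19


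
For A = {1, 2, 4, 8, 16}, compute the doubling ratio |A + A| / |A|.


|A| = 5.
Compute A + A by enumerating all 25 pairs.
A + A = {2, 3, 4, 5, 6, 8, 9, 10, 12, 16, 17, 18, 20, 24, 32}, so |A + A| = 15.
K = |A + A| / |A| = 15/5 = 3/1 ≈ 3.0000.
Reference: AP of size 5 gives K = 9/5 ≈ 1.8000; a fully generic set of size 5 gives K ≈ 3.0000.

|A| = 5, |A + A| = 15, K = 15/5 = 3/1.


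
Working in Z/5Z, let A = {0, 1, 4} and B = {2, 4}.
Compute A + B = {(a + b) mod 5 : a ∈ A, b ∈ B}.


Work in Z/5Z: reduce every sum a + b modulo 5.
Enumerate all 6 pairs:
a = 0: 0+2=2, 0+4=4
a = 1: 1+2=3, 1+4=0
a = 4: 4+2=1, 4+4=3
Distinct residues collected: {0, 1, 2, 3, 4}
|A + B| = 5 (out of 5 total residues).

A + B = {0, 1, 2, 3, 4}


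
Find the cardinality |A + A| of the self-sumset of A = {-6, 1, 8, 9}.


A + A = {a + a' : a, a' ∈ A}; |A| = 4.
General bounds: 2|A| - 1 ≤ |A + A| ≤ |A|(|A|+1)/2, i.e. 7 ≤ |A + A| ≤ 10.
Lower bound 2|A|-1 is attained iff A is an arithmetic progression.
Enumerate sums a + a' for a ≤ a' (symmetric, so this suffices):
a = -6: -6+-6=-12, -6+1=-5, -6+8=2, -6+9=3
a = 1: 1+1=2, 1+8=9, 1+9=10
a = 8: 8+8=16, 8+9=17
a = 9: 9+9=18
Distinct sums: {-12, -5, 2, 3, 9, 10, 16, 17, 18}
|A + A| = 9

|A + A| = 9
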